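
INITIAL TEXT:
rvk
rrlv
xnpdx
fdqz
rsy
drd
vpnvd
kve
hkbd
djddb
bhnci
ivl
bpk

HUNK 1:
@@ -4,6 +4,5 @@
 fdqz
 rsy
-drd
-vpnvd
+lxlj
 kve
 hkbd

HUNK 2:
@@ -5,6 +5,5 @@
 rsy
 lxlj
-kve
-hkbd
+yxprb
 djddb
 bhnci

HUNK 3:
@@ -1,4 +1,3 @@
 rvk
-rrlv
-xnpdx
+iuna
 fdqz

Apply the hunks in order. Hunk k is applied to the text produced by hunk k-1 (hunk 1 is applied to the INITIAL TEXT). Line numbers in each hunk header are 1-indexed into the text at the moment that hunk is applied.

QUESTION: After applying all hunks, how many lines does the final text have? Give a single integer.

Hunk 1: at line 4 remove [drd,vpnvd] add [lxlj] -> 12 lines: rvk rrlv xnpdx fdqz rsy lxlj kve hkbd djddb bhnci ivl bpk
Hunk 2: at line 5 remove [kve,hkbd] add [yxprb] -> 11 lines: rvk rrlv xnpdx fdqz rsy lxlj yxprb djddb bhnci ivl bpk
Hunk 3: at line 1 remove [rrlv,xnpdx] add [iuna] -> 10 lines: rvk iuna fdqz rsy lxlj yxprb djddb bhnci ivl bpk
Final line count: 10

Answer: 10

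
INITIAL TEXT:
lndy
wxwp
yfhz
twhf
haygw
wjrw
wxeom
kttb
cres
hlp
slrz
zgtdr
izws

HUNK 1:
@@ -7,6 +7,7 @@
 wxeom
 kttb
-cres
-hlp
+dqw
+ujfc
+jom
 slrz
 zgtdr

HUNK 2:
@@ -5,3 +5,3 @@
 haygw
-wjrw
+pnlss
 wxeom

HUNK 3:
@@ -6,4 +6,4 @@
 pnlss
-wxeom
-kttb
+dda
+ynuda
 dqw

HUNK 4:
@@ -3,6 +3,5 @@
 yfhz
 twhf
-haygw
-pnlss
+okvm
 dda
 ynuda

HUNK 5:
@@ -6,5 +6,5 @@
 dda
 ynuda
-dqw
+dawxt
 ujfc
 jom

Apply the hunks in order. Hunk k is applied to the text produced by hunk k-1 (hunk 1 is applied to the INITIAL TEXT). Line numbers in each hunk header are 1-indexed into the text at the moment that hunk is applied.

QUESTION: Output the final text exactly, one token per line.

Hunk 1: at line 7 remove [cres,hlp] add [dqw,ujfc,jom] -> 14 lines: lndy wxwp yfhz twhf haygw wjrw wxeom kttb dqw ujfc jom slrz zgtdr izws
Hunk 2: at line 5 remove [wjrw] add [pnlss] -> 14 lines: lndy wxwp yfhz twhf haygw pnlss wxeom kttb dqw ujfc jom slrz zgtdr izws
Hunk 3: at line 6 remove [wxeom,kttb] add [dda,ynuda] -> 14 lines: lndy wxwp yfhz twhf haygw pnlss dda ynuda dqw ujfc jom slrz zgtdr izws
Hunk 4: at line 3 remove [haygw,pnlss] add [okvm] -> 13 lines: lndy wxwp yfhz twhf okvm dda ynuda dqw ujfc jom slrz zgtdr izws
Hunk 5: at line 6 remove [dqw] add [dawxt] -> 13 lines: lndy wxwp yfhz twhf okvm dda ynuda dawxt ujfc jom slrz zgtdr izws

Answer: lndy
wxwp
yfhz
twhf
okvm
dda
ynuda
dawxt
ujfc
jom
slrz
zgtdr
izws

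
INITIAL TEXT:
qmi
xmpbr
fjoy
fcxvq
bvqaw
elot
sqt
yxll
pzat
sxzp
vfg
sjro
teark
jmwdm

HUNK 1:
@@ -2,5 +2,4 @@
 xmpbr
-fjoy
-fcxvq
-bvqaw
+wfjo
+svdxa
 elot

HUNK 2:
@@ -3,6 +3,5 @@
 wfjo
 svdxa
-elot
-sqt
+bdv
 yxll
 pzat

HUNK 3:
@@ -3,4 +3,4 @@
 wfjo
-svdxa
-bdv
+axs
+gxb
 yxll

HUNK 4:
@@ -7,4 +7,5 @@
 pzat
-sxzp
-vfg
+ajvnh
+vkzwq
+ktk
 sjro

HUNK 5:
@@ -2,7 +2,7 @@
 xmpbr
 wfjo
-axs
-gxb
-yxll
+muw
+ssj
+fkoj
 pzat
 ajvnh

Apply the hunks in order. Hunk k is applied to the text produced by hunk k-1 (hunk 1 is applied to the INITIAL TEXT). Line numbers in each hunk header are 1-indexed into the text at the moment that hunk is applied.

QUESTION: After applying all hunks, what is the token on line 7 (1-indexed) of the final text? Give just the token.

Hunk 1: at line 2 remove [fjoy,fcxvq,bvqaw] add [wfjo,svdxa] -> 13 lines: qmi xmpbr wfjo svdxa elot sqt yxll pzat sxzp vfg sjro teark jmwdm
Hunk 2: at line 3 remove [elot,sqt] add [bdv] -> 12 lines: qmi xmpbr wfjo svdxa bdv yxll pzat sxzp vfg sjro teark jmwdm
Hunk 3: at line 3 remove [svdxa,bdv] add [axs,gxb] -> 12 lines: qmi xmpbr wfjo axs gxb yxll pzat sxzp vfg sjro teark jmwdm
Hunk 4: at line 7 remove [sxzp,vfg] add [ajvnh,vkzwq,ktk] -> 13 lines: qmi xmpbr wfjo axs gxb yxll pzat ajvnh vkzwq ktk sjro teark jmwdm
Hunk 5: at line 2 remove [axs,gxb,yxll] add [muw,ssj,fkoj] -> 13 lines: qmi xmpbr wfjo muw ssj fkoj pzat ajvnh vkzwq ktk sjro teark jmwdm
Final line 7: pzat

Answer: pzat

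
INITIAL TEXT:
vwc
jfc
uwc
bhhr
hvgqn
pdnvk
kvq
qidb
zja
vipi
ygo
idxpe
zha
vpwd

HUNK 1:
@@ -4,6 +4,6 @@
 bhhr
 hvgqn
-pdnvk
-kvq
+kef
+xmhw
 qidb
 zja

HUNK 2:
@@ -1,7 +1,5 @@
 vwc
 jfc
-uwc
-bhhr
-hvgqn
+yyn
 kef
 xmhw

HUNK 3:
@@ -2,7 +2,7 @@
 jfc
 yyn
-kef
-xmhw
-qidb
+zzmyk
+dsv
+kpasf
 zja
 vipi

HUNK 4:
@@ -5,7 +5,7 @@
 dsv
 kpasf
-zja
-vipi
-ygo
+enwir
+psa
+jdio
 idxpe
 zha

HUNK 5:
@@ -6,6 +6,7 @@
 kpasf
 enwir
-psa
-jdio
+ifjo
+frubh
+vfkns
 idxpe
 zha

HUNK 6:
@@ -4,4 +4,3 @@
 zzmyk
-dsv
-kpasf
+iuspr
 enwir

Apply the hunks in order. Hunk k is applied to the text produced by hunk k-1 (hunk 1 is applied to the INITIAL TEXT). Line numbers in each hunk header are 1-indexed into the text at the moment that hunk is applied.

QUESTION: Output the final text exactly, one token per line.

Hunk 1: at line 4 remove [pdnvk,kvq] add [kef,xmhw] -> 14 lines: vwc jfc uwc bhhr hvgqn kef xmhw qidb zja vipi ygo idxpe zha vpwd
Hunk 2: at line 1 remove [uwc,bhhr,hvgqn] add [yyn] -> 12 lines: vwc jfc yyn kef xmhw qidb zja vipi ygo idxpe zha vpwd
Hunk 3: at line 2 remove [kef,xmhw,qidb] add [zzmyk,dsv,kpasf] -> 12 lines: vwc jfc yyn zzmyk dsv kpasf zja vipi ygo idxpe zha vpwd
Hunk 4: at line 5 remove [zja,vipi,ygo] add [enwir,psa,jdio] -> 12 lines: vwc jfc yyn zzmyk dsv kpasf enwir psa jdio idxpe zha vpwd
Hunk 5: at line 6 remove [psa,jdio] add [ifjo,frubh,vfkns] -> 13 lines: vwc jfc yyn zzmyk dsv kpasf enwir ifjo frubh vfkns idxpe zha vpwd
Hunk 6: at line 4 remove [dsv,kpasf] add [iuspr] -> 12 lines: vwc jfc yyn zzmyk iuspr enwir ifjo frubh vfkns idxpe zha vpwd

Answer: vwc
jfc
yyn
zzmyk
iuspr
enwir
ifjo
frubh
vfkns
idxpe
zha
vpwd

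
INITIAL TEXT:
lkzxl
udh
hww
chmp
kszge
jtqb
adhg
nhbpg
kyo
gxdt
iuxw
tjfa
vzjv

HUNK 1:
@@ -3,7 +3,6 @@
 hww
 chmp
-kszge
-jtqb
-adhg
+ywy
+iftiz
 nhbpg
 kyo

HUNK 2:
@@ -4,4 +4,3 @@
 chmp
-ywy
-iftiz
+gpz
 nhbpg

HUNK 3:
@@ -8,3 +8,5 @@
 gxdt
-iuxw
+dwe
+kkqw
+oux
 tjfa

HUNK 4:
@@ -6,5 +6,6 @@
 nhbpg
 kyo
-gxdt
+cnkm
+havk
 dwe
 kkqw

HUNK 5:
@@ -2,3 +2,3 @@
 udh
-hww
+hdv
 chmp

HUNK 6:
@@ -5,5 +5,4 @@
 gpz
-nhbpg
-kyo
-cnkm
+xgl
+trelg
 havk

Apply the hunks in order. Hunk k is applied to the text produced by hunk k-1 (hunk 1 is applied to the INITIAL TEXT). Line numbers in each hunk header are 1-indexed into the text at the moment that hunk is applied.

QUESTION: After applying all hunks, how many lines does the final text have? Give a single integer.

Hunk 1: at line 3 remove [kszge,jtqb,adhg] add [ywy,iftiz] -> 12 lines: lkzxl udh hww chmp ywy iftiz nhbpg kyo gxdt iuxw tjfa vzjv
Hunk 2: at line 4 remove [ywy,iftiz] add [gpz] -> 11 lines: lkzxl udh hww chmp gpz nhbpg kyo gxdt iuxw tjfa vzjv
Hunk 3: at line 8 remove [iuxw] add [dwe,kkqw,oux] -> 13 lines: lkzxl udh hww chmp gpz nhbpg kyo gxdt dwe kkqw oux tjfa vzjv
Hunk 4: at line 6 remove [gxdt] add [cnkm,havk] -> 14 lines: lkzxl udh hww chmp gpz nhbpg kyo cnkm havk dwe kkqw oux tjfa vzjv
Hunk 5: at line 2 remove [hww] add [hdv] -> 14 lines: lkzxl udh hdv chmp gpz nhbpg kyo cnkm havk dwe kkqw oux tjfa vzjv
Hunk 6: at line 5 remove [nhbpg,kyo,cnkm] add [xgl,trelg] -> 13 lines: lkzxl udh hdv chmp gpz xgl trelg havk dwe kkqw oux tjfa vzjv
Final line count: 13

Answer: 13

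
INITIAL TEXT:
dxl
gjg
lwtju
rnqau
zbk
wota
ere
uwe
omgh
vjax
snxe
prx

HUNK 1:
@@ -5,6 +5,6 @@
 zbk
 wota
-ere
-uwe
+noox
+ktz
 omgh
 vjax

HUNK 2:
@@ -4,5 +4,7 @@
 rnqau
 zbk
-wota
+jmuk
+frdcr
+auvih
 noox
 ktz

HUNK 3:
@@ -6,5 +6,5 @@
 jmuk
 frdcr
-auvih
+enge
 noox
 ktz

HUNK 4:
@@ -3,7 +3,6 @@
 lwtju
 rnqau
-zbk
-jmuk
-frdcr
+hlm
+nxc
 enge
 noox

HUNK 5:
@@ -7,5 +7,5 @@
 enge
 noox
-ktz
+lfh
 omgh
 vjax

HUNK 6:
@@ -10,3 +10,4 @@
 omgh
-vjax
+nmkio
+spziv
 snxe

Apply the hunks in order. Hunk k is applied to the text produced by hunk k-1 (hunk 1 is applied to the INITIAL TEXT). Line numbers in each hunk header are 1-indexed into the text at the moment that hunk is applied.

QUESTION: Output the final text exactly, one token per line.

Hunk 1: at line 5 remove [ere,uwe] add [noox,ktz] -> 12 lines: dxl gjg lwtju rnqau zbk wota noox ktz omgh vjax snxe prx
Hunk 2: at line 4 remove [wota] add [jmuk,frdcr,auvih] -> 14 lines: dxl gjg lwtju rnqau zbk jmuk frdcr auvih noox ktz omgh vjax snxe prx
Hunk 3: at line 6 remove [auvih] add [enge] -> 14 lines: dxl gjg lwtju rnqau zbk jmuk frdcr enge noox ktz omgh vjax snxe prx
Hunk 4: at line 3 remove [zbk,jmuk,frdcr] add [hlm,nxc] -> 13 lines: dxl gjg lwtju rnqau hlm nxc enge noox ktz omgh vjax snxe prx
Hunk 5: at line 7 remove [ktz] add [lfh] -> 13 lines: dxl gjg lwtju rnqau hlm nxc enge noox lfh omgh vjax snxe prx
Hunk 6: at line 10 remove [vjax] add [nmkio,spziv] -> 14 lines: dxl gjg lwtju rnqau hlm nxc enge noox lfh omgh nmkio spziv snxe prx

Answer: dxl
gjg
lwtju
rnqau
hlm
nxc
enge
noox
lfh
omgh
nmkio
spziv
snxe
prx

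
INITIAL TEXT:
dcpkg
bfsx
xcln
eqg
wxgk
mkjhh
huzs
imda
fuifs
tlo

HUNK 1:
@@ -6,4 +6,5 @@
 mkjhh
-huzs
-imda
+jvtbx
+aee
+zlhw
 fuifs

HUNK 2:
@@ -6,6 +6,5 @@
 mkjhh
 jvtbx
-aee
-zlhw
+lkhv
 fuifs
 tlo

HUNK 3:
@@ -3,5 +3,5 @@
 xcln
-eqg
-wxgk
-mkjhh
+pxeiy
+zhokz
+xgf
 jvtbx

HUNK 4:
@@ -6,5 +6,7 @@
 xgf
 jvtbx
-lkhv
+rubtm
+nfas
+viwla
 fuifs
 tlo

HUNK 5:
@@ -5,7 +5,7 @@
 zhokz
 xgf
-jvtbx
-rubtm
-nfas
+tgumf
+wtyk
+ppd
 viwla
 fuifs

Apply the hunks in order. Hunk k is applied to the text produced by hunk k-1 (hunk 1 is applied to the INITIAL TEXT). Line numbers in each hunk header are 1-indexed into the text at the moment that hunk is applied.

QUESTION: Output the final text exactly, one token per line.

Hunk 1: at line 6 remove [huzs,imda] add [jvtbx,aee,zlhw] -> 11 lines: dcpkg bfsx xcln eqg wxgk mkjhh jvtbx aee zlhw fuifs tlo
Hunk 2: at line 6 remove [aee,zlhw] add [lkhv] -> 10 lines: dcpkg bfsx xcln eqg wxgk mkjhh jvtbx lkhv fuifs tlo
Hunk 3: at line 3 remove [eqg,wxgk,mkjhh] add [pxeiy,zhokz,xgf] -> 10 lines: dcpkg bfsx xcln pxeiy zhokz xgf jvtbx lkhv fuifs tlo
Hunk 4: at line 6 remove [lkhv] add [rubtm,nfas,viwla] -> 12 lines: dcpkg bfsx xcln pxeiy zhokz xgf jvtbx rubtm nfas viwla fuifs tlo
Hunk 5: at line 5 remove [jvtbx,rubtm,nfas] add [tgumf,wtyk,ppd] -> 12 lines: dcpkg bfsx xcln pxeiy zhokz xgf tgumf wtyk ppd viwla fuifs tlo

Answer: dcpkg
bfsx
xcln
pxeiy
zhokz
xgf
tgumf
wtyk
ppd
viwla
fuifs
tlo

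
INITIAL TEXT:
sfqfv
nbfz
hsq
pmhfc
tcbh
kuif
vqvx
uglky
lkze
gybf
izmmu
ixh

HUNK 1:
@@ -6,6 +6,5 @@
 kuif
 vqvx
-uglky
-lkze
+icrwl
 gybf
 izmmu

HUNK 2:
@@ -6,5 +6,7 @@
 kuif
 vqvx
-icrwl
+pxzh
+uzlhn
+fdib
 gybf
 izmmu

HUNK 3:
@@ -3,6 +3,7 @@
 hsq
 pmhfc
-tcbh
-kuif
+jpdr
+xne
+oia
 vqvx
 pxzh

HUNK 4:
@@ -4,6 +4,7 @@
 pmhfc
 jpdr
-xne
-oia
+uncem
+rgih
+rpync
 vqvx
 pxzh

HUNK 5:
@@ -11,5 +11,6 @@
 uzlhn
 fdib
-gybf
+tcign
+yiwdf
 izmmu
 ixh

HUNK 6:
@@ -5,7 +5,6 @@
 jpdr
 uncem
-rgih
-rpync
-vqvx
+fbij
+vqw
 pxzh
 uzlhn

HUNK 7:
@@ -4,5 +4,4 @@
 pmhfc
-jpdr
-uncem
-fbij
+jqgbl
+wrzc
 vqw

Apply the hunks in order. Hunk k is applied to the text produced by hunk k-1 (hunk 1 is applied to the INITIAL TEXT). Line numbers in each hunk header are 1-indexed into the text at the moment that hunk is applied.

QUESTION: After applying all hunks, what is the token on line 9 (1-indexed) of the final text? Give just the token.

Hunk 1: at line 6 remove [uglky,lkze] add [icrwl] -> 11 lines: sfqfv nbfz hsq pmhfc tcbh kuif vqvx icrwl gybf izmmu ixh
Hunk 2: at line 6 remove [icrwl] add [pxzh,uzlhn,fdib] -> 13 lines: sfqfv nbfz hsq pmhfc tcbh kuif vqvx pxzh uzlhn fdib gybf izmmu ixh
Hunk 3: at line 3 remove [tcbh,kuif] add [jpdr,xne,oia] -> 14 lines: sfqfv nbfz hsq pmhfc jpdr xne oia vqvx pxzh uzlhn fdib gybf izmmu ixh
Hunk 4: at line 4 remove [xne,oia] add [uncem,rgih,rpync] -> 15 lines: sfqfv nbfz hsq pmhfc jpdr uncem rgih rpync vqvx pxzh uzlhn fdib gybf izmmu ixh
Hunk 5: at line 11 remove [gybf] add [tcign,yiwdf] -> 16 lines: sfqfv nbfz hsq pmhfc jpdr uncem rgih rpync vqvx pxzh uzlhn fdib tcign yiwdf izmmu ixh
Hunk 6: at line 5 remove [rgih,rpync,vqvx] add [fbij,vqw] -> 15 lines: sfqfv nbfz hsq pmhfc jpdr uncem fbij vqw pxzh uzlhn fdib tcign yiwdf izmmu ixh
Hunk 7: at line 4 remove [jpdr,uncem,fbij] add [jqgbl,wrzc] -> 14 lines: sfqfv nbfz hsq pmhfc jqgbl wrzc vqw pxzh uzlhn fdib tcign yiwdf izmmu ixh
Final line 9: uzlhn

Answer: uzlhn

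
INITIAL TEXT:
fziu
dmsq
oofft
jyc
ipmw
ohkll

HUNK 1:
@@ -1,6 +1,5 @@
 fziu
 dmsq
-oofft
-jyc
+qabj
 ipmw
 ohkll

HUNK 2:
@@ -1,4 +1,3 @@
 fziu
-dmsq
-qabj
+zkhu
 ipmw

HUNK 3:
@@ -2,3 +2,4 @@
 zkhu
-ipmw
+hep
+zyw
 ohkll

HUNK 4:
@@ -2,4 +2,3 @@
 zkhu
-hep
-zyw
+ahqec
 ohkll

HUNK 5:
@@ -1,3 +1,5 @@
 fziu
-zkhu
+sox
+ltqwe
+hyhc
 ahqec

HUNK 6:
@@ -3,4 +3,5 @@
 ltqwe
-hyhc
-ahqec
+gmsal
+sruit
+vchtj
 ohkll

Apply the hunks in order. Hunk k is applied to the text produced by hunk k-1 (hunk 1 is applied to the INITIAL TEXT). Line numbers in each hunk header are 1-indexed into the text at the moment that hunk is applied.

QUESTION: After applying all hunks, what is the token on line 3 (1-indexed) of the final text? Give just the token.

Answer: ltqwe

Derivation:
Hunk 1: at line 1 remove [oofft,jyc] add [qabj] -> 5 lines: fziu dmsq qabj ipmw ohkll
Hunk 2: at line 1 remove [dmsq,qabj] add [zkhu] -> 4 lines: fziu zkhu ipmw ohkll
Hunk 3: at line 2 remove [ipmw] add [hep,zyw] -> 5 lines: fziu zkhu hep zyw ohkll
Hunk 4: at line 2 remove [hep,zyw] add [ahqec] -> 4 lines: fziu zkhu ahqec ohkll
Hunk 5: at line 1 remove [zkhu] add [sox,ltqwe,hyhc] -> 6 lines: fziu sox ltqwe hyhc ahqec ohkll
Hunk 6: at line 3 remove [hyhc,ahqec] add [gmsal,sruit,vchtj] -> 7 lines: fziu sox ltqwe gmsal sruit vchtj ohkll
Final line 3: ltqwe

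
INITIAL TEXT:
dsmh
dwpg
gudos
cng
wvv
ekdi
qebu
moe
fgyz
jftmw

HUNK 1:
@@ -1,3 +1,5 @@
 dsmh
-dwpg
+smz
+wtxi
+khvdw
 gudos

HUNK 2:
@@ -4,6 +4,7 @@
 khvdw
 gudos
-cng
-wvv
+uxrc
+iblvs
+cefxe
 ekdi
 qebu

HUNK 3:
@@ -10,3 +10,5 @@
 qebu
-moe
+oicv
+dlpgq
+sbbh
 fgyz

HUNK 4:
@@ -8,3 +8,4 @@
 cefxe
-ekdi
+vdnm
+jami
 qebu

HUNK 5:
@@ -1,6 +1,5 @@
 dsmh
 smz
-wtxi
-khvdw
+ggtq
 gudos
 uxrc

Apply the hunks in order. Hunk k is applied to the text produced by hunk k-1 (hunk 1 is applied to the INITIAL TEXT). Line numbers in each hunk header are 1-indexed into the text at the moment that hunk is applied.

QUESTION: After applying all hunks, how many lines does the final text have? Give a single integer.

Hunk 1: at line 1 remove [dwpg] add [smz,wtxi,khvdw] -> 12 lines: dsmh smz wtxi khvdw gudos cng wvv ekdi qebu moe fgyz jftmw
Hunk 2: at line 4 remove [cng,wvv] add [uxrc,iblvs,cefxe] -> 13 lines: dsmh smz wtxi khvdw gudos uxrc iblvs cefxe ekdi qebu moe fgyz jftmw
Hunk 3: at line 10 remove [moe] add [oicv,dlpgq,sbbh] -> 15 lines: dsmh smz wtxi khvdw gudos uxrc iblvs cefxe ekdi qebu oicv dlpgq sbbh fgyz jftmw
Hunk 4: at line 8 remove [ekdi] add [vdnm,jami] -> 16 lines: dsmh smz wtxi khvdw gudos uxrc iblvs cefxe vdnm jami qebu oicv dlpgq sbbh fgyz jftmw
Hunk 5: at line 1 remove [wtxi,khvdw] add [ggtq] -> 15 lines: dsmh smz ggtq gudos uxrc iblvs cefxe vdnm jami qebu oicv dlpgq sbbh fgyz jftmw
Final line count: 15

Answer: 15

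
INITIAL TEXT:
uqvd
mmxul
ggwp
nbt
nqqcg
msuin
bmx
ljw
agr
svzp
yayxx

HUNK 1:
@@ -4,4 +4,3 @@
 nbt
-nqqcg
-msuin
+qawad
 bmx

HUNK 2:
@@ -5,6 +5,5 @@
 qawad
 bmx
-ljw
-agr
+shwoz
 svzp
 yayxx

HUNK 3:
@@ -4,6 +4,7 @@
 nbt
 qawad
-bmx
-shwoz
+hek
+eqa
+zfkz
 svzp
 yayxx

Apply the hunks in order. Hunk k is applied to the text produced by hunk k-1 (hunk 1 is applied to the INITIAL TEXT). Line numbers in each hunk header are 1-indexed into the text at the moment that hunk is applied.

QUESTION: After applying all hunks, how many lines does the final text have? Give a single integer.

Answer: 10

Derivation:
Hunk 1: at line 4 remove [nqqcg,msuin] add [qawad] -> 10 lines: uqvd mmxul ggwp nbt qawad bmx ljw agr svzp yayxx
Hunk 2: at line 5 remove [ljw,agr] add [shwoz] -> 9 lines: uqvd mmxul ggwp nbt qawad bmx shwoz svzp yayxx
Hunk 3: at line 4 remove [bmx,shwoz] add [hek,eqa,zfkz] -> 10 lines: uqvd mmxul ggwp nbt qawad hek eqa zfkz svzp yayxx
Final line count: 10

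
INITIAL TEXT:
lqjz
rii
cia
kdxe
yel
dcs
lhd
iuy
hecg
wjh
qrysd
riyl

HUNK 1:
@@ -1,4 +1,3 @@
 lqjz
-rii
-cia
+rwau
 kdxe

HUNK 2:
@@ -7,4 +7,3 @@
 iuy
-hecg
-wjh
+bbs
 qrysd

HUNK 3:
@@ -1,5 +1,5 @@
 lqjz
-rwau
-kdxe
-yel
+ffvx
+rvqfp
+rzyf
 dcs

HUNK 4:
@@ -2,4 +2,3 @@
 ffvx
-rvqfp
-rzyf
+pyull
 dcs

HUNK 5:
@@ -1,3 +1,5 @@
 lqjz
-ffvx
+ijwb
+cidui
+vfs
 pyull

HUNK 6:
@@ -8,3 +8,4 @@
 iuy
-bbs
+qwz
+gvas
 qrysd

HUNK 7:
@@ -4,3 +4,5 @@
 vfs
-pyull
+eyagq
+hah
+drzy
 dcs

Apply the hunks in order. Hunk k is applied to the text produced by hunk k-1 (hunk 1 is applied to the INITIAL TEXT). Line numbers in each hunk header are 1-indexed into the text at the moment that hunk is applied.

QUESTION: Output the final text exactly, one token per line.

Hunk 1: at line 1 remove [rii,cia] add [rwau] -> 11 lines: lqjz rwau kdxe yel dcs lhd iuy hecg wjh qrysd riyl
Hunk 2: at line 7 remove [hecg,wjh] add [bbs] -> 10 lines: lqjz rwau kdxe yel dcs lhd iuy bbs qrysd riyl
Hunk 3: at line 1 remove [rwau,kdxe,yel] add [ffvx,rvqfp,rzyf] -> 10 lines: lqjz ffvx rvqfp rzyf dcs lhd iuy bbs qrysd riyl
Hunk 4: at line 2 remove [rvqfp,rzyf] add [pyull] -> 9 lines: lqjz ffvx pyull dcs lhd iuy bbs qrysd riyl
Hunk 5: at line 1 remove [ffvx] add [ijwb,cidui,vfs] -> 11 lines: lqjz ijwb cidui vfs pyull dcs lhd iuy bbs qrysd riyl
Hunk 6: at line 8 remove [bbs] add [qwz,gvas] -> 12 lines: lqjz ijwb cidui vfs pyull dcs lhd iuy qwz gvas qrysd riyl
Hunk 7: at line 4 remove [pyull] add [eyagq,hah,drzy] -> 14 lines: lqjz ijwb cidui vfs eyagq hah drzy dcs lhd iuy qwz gvas qrysd riyl

Answer: lqjz
ijwb
cidui
vfs
eyagq
hah
drzy
dcs
lhd
iuy
qwz
gvas
qrysd
riyl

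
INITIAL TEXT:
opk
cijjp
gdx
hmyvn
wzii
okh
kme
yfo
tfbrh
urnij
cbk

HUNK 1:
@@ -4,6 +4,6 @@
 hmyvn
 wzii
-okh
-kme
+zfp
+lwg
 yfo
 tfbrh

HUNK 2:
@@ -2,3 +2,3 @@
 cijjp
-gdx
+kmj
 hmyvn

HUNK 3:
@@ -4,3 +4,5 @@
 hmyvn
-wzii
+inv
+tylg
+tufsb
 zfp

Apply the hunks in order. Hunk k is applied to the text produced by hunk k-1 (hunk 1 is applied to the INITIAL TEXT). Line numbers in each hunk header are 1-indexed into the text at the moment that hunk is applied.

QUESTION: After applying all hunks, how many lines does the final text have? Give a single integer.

Answer: 13

Derivation:
Hunk 1: at line 4 remove [okh,kme] add [zfp,lwg] -> 11 lines: opk cijjp gdx hmyvn wzii zfp lwg yfo tfbrh urnij cbk
Hunk 2: at line 2 remove [gdx] add [kmj] -> 11 lines: opk cijjp kmj hmyvn wzii zfp lwg yfo tfbrh urnij cbk
Hunk 3: at line 4 remove [wzii] add [inv,tylg,tufsb] -> 13 lines: opk cijjp kmj hmyvn inv tylg tufsb zfp lwg yfo tfbrh urnij cbk
Final line count: 13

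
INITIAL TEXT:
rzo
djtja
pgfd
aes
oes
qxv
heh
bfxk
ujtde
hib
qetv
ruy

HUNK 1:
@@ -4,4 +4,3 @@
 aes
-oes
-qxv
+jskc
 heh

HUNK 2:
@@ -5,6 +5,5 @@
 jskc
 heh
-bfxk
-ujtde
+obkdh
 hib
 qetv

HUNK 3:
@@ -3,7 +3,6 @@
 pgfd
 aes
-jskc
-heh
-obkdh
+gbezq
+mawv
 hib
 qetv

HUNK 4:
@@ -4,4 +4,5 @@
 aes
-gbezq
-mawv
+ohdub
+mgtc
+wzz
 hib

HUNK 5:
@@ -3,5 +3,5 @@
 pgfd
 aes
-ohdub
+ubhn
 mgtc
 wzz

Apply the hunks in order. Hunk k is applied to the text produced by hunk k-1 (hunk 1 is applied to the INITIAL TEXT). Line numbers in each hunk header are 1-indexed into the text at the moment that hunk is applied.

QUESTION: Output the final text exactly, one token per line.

Hunk 1: at line 4 remove [oes,qxv] add [jskc] -> 11 lines: rzo djtja pgfd aes jskc heh bfxk ujtde hib qetv ruy
Hunk 2: at line 5 remove [bfxk,ujtde] add [obkdh] -> 10 lines: rzo djtja pgfd aes jskc heh obkdh hib qetv ruy
Hunk 3: at line 3 remove [jskc,heh,obkdh] add [gbezq,mawv] -> 9 lines: rzo djtja pgfd aes gbezq mawv hib qetv ruy
Hunk 4: at line 4 remove [gbezq,mawv] add [ohdub,mgtc,wzz] -> 10 lines: rzo djtja pgfd aes ohdub mgtc wzz hib qetv ruy
Hunk 5: at line 3 remove [ohdub] add [ubhn] -> 10 lines: rzo djtja pgfd aes ubhn mgtc wzz hib qetv ruy

Answer: rzo
djtja
pgfd
aes
ubhn
mgtc
wzz
hib
qetv
ruy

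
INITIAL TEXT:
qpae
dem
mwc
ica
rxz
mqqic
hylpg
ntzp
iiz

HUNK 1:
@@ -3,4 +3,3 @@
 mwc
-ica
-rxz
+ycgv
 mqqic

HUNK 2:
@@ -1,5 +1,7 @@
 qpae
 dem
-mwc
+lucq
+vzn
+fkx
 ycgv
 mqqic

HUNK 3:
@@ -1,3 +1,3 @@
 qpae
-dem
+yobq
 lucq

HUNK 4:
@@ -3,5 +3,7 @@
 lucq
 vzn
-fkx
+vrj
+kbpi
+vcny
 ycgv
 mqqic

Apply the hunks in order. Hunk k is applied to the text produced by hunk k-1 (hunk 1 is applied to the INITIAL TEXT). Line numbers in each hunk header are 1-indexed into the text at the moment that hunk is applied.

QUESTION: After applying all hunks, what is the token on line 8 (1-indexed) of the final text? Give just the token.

Answer: ycgv

Derivation:
Hunk 1: at line 3 remove [ica,rxz] add [ycgv] -> 8 lines: qpae dem mwc ycgv mqqic hylpg ntzp iiz
Hunk 2: at line 1 remove [mwc] add [lucq,vzn,fkx] -> 10 lines: qpae dem lucq vzn fkx ycgv mqqic hylpg ntzp iiz
Hunk 3: at line 1 remove [dem] add [yobq] -> 10 lines: qpae yobq lucq vzn fkx ycgv mqqic hylpg ntzp iiz
Hunk 4: at line 3 remove [fkx] add [vrj,kbpi,vcny] -> 12 lines: qpae yobq lucq vzn vrj kbpi vcny ycgv mqqic hylpg ntzp iiz
Final line 8: ycgv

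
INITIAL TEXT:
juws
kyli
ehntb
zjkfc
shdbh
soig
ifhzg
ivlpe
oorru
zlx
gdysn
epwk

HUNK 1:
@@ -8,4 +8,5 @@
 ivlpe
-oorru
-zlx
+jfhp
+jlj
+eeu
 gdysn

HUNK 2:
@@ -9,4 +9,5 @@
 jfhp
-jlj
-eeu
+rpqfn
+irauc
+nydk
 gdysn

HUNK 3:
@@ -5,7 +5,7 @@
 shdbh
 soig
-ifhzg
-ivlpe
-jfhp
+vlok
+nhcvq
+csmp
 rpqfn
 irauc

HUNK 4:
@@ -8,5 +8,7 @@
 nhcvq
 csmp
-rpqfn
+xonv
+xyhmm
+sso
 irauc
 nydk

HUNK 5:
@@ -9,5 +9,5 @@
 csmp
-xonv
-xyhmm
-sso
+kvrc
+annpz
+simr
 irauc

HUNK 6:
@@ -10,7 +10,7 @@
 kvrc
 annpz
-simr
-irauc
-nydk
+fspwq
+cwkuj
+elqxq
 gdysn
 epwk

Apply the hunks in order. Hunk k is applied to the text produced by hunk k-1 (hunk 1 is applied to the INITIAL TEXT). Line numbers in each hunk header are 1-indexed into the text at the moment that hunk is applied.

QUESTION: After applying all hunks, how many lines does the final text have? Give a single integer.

Answer: 16

Derivation:
Hunk 1: at line 8 remove [oorru,zlx] add [jfhp,jlj,eeu] -> 13 lines: juws kyli ehntb zjkfc shdbh soig ifhzg ivlpe jfhp jlj eeu gdysn epwk
Hunk 2: at line 9 remove [jlj,eeu] add [rpqfn,irauc,nydk] -> 14 lines: juws kyli ehntb zjkfc shdbh soig ifhzg ivlpe jfhp rpqfn irauc nydk gdysn epwk
Hunk 3: at line 5 remove [ifhzg,ivlpe,jfhp] add [vlok,nhcvq,csmp] -> 14 lines: juws kyli ehntb zjkfc shdbh soig vlok nhcvq csmp rpqfn irauc nydk gdysn epwk
Hunk 4: at line 8 remove [rpqfn] add [xonv,xyhmm,sso] -> 16 lines: juws kyli ehntb zjkfc shdbh soig vlok nhcvq csmp xonv xyhmm sso irauc nydk gdysn epwk
Hunk 5: at line 9 remove [xonv,xyhmm,sso] add [kvrc,annpz,simr] -> 16 lines: juws kyli ehntb zjkfc shdbh soig vlok nhcvq csmp kvrc annpz simr irauc nydk gdysn epwk
Hunk 6: at line 10 remove [simr,irauc,nydk] add [fspwq,cwkuj,elqxq] -> 16 lines: juws kyli ehntb zjkfc shdbh soig vlok nhcvq csmp kvrc annpz fspwq cwkuj elqxq gdysn epwk
Final line count: 16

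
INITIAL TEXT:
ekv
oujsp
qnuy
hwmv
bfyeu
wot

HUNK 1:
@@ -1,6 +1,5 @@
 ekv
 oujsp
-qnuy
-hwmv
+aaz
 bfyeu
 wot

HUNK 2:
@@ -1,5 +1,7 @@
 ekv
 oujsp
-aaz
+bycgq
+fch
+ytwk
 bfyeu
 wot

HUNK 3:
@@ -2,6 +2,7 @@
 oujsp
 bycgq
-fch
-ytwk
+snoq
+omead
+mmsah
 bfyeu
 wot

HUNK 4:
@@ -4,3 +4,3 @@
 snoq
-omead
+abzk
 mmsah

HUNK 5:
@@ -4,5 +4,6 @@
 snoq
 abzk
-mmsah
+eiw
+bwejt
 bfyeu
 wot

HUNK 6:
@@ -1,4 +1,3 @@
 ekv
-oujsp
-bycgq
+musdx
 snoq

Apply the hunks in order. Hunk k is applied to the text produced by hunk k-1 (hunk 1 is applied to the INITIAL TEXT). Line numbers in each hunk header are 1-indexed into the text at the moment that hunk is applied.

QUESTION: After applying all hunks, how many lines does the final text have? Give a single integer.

Answer: 8

Derivation:
Hunk 1: at line 1 remove [qnuy,hwmv] add [aaz] -> 5 lines: ekv oujsp aaz bfyeu wot
Hunk 2: at line 1 remove [aaz] add [bycgq,fch,ytwk] -> 7 lines: ekv oujsp bycgq fch ytwk bfyeu wot
Hunk 3: at line 2 remove [fch,ytwk] add [snoq,omead,mmsah] -> 8 lines: ekv oujsp bycgq snoq omead mmsah bfyeu wot
Hunk 4: at line 4 remove [omead] add [abzk] -> 8 lines: ekv oujsp bycgq snoq abzk mmsah bfyeu wot
Hunk 5: at line 4 remove [mmsah] add [eiw,bwejt] -> 9 lines: ekv oujsp bycgq snoq abzk eiw bwejt bfyeu wot
Hunk 6: at line 1 remove [oujsp,bycgq] add [musdx] -> 8 lines: ekv musdx snoq abzk eiw bwejt bfyeu wot
Final line count: 8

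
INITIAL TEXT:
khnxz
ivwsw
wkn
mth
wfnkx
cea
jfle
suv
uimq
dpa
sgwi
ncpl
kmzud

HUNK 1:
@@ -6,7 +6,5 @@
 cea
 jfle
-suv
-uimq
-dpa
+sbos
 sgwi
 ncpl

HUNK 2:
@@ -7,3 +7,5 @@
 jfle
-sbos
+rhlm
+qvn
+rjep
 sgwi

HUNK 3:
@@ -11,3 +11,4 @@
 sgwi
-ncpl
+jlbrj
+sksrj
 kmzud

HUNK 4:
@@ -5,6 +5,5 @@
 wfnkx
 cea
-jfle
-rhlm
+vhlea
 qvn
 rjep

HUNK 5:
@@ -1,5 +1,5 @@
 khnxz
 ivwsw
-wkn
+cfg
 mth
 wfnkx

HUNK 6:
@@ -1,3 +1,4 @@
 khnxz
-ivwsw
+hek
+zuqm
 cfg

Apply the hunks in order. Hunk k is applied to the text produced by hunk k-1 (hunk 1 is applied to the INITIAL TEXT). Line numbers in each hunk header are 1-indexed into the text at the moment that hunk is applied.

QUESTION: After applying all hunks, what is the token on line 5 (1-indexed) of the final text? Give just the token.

Hunk 1: at line 6 remove [suv,uimq,dpa] add [sbos] -> 11 lines: khnxz ivwsw wkn mth wfnkx cea jfle sbos sgwi ncpl kmzud
Hunk 2: at line 7 remove [sbos] add [rhlm,qvn,rjep] -> 13 lines: khnxz ivwsw wkn mth wfnkx cea jfle rhlm qvn rjep sgwi ncpl kmzud
Hunk 3: at line 11 remove [ncpl] add [jlbrj,sksrj] -> 14 lines: khnxz ivwsw wkn mth wfnkx cea jfle rhlm qvn rjep sgwi jlbrj sksrj kmzud
Hunk 4: at line 5 remove [jfle,rhlm] add [vhlea] -> 13 lines: khnxz ivwsw wkn mth wfnkx cea vhlea qvn rjep sgwi jlbrj sksrj kmzud
Hunk 5: at line 1 remove [wkn] add [cfg] -> 13 lines: khnxz ivwsw cfg mth wfnkx cea vhlea qvn rjep sgwi jlbrj sksrj kmzud
Hunk 6: at line 1 remove [ivwsw] add [hek,zuqm] -> 14 lines: khnxz hek zuqm cfg mth wfnkx cea vhlea qvn rjep sgwi jlbrj sksrj kmzud
Final line 5: mth

Answer: mth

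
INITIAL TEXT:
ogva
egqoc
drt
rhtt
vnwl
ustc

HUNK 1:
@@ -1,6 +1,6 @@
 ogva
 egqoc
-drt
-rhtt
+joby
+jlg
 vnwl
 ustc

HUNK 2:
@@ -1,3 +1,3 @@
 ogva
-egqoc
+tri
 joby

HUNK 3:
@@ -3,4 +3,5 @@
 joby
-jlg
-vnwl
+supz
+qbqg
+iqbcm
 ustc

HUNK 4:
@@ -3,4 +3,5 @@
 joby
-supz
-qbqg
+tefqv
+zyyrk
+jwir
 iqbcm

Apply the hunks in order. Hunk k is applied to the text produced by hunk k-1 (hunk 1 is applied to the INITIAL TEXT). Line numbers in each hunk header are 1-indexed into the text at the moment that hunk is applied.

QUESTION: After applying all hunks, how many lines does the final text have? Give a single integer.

Hunk 1: at line 1 remove [drt,rhtt] add [joby,jlg] -> 6 lines: ogva egqoc joby jlg vnwl ustc
Hunk 2: at line 1 remove [egqoc] add [tri] -> 6 lines: ogva tri joby jlg vnwl ustc
Hunk 3: at line 3 remove [jlg,vnwl] add [supz,qbqg,iqbcm] -> 7 lines: ogva tri joby supz qbqg iqbcm ustc
Hunk 4: at line 3 remove [supz,qbqg] add [tefqv,zyyrk,jwir] -> 8 lines: ogva tri joby tefqv zyyrk jwir iqbcm ustc
Final line count: 8

Answer: 8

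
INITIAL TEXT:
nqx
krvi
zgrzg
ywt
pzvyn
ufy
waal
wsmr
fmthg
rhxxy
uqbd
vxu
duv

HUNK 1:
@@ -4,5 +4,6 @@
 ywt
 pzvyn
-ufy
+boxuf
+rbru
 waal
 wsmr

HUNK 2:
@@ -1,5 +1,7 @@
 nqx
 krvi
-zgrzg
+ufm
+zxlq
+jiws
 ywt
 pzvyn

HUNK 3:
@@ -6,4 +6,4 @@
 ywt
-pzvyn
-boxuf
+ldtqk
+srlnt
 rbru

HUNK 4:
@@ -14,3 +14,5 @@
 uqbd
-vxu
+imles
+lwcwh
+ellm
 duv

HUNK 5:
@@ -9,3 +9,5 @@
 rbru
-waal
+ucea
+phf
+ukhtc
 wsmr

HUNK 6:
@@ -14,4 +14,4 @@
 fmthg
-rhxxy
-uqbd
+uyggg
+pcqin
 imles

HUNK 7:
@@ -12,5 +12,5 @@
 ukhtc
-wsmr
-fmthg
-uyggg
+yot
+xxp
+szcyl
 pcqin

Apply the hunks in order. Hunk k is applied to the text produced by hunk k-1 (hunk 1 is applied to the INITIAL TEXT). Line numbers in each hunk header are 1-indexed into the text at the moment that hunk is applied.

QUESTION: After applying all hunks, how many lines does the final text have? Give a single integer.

Answer: 20

Derivation:
Hunk 1: at line 4 remove [ufy] add [boxuf,rbru] -> 14 lines: nqx krvi zgrzg ywt pzvyn boxuf rbru waal wsmr fmthg rhxxy uqbd vxu duv
Hunk 2: at line 1 remove [zgrzg] add [ufm,zxlq,jiws] -> 16 lines: nqx krvi ufm zxlq jiws ywt pzvyn boxuf rbru waal wsmr fmthg rhxxy uqbd vxu duv
Hunk 3: at line 6 remove [pzvyn,boxuf] add [ldtqk,srlnt] -> 16 lines: nqx krvi ufm zxlq jiws ywt ldtqk srlnt rbru waal wsmr fmthg rhxxy uqbd vxu duv
Hunk 4: at line 14 remove [vxu] add [imles,lwcwh,ellm] -> 18 lines: nqx krvi ufm zxlq jiws ywt ldtqk srlnt rbru waal wsmr fmthg rhxxy uqbd imles lwcwh ellm duv
Hunk 5: at line 9 remove [waal] add [ucea,phf,ukhtc] -> 20 lines: nqx krvi ufm zxlq jiws ywt ldtqk srlnt rbru ucea phf ukhtc wsmr fmthg rhxxy uqbd imles lwcwh ellm duv
Hunk 6: at line 14 remove [rhxxy,uqbd] add [uyggg,pcqin] -> 20 lines: nqx krvi ufm zxlq jiws ywt ldtqk srlnt rbru ucea phf ukhtc wsmr fmthg uyggg pcqin imles lwcwh ellm duv
Hunk 7: at line 12 remove [wsmr,fmthg,uyggg] add [yot,xxp,szcyl] -> 20 lines: nqx krvi ufm zxlq jiws ywt ldtqk srlnt rbru ucea phf ukhtc yot xxp szcyl pcqin imles lwcwh ellm duv
Final line count: 20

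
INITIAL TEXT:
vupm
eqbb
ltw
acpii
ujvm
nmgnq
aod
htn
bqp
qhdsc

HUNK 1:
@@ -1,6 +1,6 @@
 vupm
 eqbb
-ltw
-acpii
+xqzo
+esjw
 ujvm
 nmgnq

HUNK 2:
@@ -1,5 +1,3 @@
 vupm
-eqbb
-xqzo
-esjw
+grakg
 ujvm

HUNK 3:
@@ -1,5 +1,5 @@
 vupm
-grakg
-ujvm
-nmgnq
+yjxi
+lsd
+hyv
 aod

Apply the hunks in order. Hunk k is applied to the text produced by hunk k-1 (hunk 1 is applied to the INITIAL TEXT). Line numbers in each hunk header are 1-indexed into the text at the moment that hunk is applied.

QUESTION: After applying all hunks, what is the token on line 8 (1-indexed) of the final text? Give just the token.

Answer: qhdsc

Derivation:
Hunk 1: at line 1 remove [ltw,acpii] add [xqzo,esjw] -> 10 lines: vupm eqbb xqzo esjw ujvm nmgnq aod htn bqp qhdsc
Hunk 2: at line 1 remove [eqbb,xqzo,esjw] add [grakg] -> 8 lines: vupm grakg ujvm nmgnq aod htn bqp qhdsc
Hunk 3: at line 1 remove [grakg,ujvm,nmgnq] add [yjxi,lsd,hyv] -> 8 lines: vupm yjxi lsd hyv aod htn bqp qhdsc
Final line 8: qhdsc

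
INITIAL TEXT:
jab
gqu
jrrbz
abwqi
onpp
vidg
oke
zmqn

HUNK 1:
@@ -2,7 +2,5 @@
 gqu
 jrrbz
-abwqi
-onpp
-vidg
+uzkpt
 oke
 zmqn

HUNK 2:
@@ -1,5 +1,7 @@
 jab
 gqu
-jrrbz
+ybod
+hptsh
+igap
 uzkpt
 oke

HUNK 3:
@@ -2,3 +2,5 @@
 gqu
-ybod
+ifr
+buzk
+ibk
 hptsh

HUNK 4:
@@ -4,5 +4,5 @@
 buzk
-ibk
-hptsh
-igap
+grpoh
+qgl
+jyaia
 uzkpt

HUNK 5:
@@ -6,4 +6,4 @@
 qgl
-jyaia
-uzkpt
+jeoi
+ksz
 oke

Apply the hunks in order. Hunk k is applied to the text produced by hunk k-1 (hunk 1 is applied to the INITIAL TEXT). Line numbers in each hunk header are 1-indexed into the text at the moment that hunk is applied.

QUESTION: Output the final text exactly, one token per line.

Hunk 1: at line 2 remove [abwqi,onpp,vidg] add [uzkpt] -> 6 lines: jab gqu jrrbz uzkpt oke zmqn
Hunk 2: at line 1 remove [jrrbz] add [ybod,hptsh,igap] -> 8 lines: jab gqu ybod hptsh igap uzkpt oke zmqn
Hunk 3: at line 2 remove [ybod] add [ifr,buzk,ibk] -> 10 lines: jab gqu ifr buzk ibk hptsh igap uzkpt oke zmqn
Hunk 4: at line 4 remove [ibk,hptsh,igap] add [grpoh,qgl,jyaia] -> 10 lines: jab gqu ifr buzk grpoh qgl jyaia uzkpt oke zmqn
Hunk 5: at line 6 remove [jyaia,uzkpt] add [jeoi,ksz] -> 10 lines: jab gqu ifr buzk grpoh qgl jeoi ksz oke zmqn

Answer: jab
gqu
ifr
buzk
grpoh
qgl
jeoi
ksz
oke
zmqn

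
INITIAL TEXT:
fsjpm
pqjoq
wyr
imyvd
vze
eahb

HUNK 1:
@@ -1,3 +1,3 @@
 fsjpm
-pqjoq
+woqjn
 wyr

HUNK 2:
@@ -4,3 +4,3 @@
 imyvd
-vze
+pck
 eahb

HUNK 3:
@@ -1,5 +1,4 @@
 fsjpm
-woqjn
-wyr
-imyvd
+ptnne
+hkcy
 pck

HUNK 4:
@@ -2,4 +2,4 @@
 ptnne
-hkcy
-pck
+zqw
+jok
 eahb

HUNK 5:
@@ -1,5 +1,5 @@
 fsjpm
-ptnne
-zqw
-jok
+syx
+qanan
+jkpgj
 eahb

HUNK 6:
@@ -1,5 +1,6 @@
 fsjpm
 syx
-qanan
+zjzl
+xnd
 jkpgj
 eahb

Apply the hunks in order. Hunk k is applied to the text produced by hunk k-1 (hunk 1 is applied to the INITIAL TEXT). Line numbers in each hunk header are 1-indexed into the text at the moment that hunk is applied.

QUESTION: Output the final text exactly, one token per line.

Answer: fsjpm
syx
zjzl
xnd
jkpgj
eahb

Derivation:
Hunk 1: at line 1 remove [pqjoq] add [woqjn] -> 6 lines: fsjpm woqjn wyr imyvd vze eahb
Hunk 2: at line 4 remove [vze] add [pck] -> 6 lines: fsjpm woqjn wyr imyvd pck eahb
Hunk 3: at line 1 remove [woqjn,wyr,imyvd] add [ptnne,hkcy] -> 5 lines: fsjpm ptnne hkcy pck eahb
Hunk 4: at line 2 remove [hkcy,pck] add [zqw,jok] -> 5 lines: fsjpm ptnne zqw jok eahb
Hunk 5: at line 1 remove [ptnne,zqw,jok] add [syx,qanan,jkpgj] -> 5 lines: fsjpm syx qanan jkpgj eahb
Hunk 6: at line 1 remove [qanan] add [zjzl,xnd] -> 6 lines: fsjpm syx zjzl xnd jkpgj eahb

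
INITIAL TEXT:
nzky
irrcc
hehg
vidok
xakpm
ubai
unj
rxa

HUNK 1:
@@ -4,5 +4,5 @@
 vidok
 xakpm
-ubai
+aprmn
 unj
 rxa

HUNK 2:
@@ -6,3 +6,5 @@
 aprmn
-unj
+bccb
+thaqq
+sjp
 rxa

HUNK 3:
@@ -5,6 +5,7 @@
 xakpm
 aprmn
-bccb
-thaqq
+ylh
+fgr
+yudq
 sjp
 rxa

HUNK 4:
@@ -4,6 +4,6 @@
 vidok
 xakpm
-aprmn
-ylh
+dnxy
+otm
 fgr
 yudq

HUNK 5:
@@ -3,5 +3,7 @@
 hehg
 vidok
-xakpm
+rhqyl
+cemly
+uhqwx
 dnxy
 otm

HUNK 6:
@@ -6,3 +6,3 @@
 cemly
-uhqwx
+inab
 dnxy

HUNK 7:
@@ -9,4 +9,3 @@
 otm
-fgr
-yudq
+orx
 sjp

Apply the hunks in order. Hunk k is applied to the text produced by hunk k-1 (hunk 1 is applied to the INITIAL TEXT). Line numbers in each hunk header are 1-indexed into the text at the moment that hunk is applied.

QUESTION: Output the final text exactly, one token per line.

Answer: nzky
irrcc
hehg
vidok
rhqyl
cemly
inab
dnxy
otm
orx
sjp
rxa

Derivation:
Hunk 1: at line 4 remove [ubai] add [aprmn] -> 8 lines: nzky irrcc hehg vidok xakpm aprmn unj rxa
Hunk 2: at line 6 remove [unj] add [bccb,thaqq,sjp] -> 10 lines: nzky irrcc hehg vidok xakpm aprmn bccb thaqq sjp rxa
Hunk 3: at line 5 remove [bccb,thaqq] add [ylh,fgr,yudq] -> 11 lines: nzky irrcc hehg vidok xakpm aprmn ylh fgr yudq sjp rxa
Hunk 4: at line 4 remove [aprmn,ylh] add [dnxy,otm] -> 11 lines: nzky irrcc hehg vidok xakpm dnxy otm fgr yudq sjp rxa
Hunk 5: at line 3 remove [xakpm] add [rhqyl,cemly,uhqwx] -> 13 lines: nzky irrcc hehg vidok rhqyl cemly uhqwx dnxy otm fgr yudq sjp rxa
Hunk 6: at line 6 remove [uhqwx] add [inab] -> 13 lines: nzky irrcc hehg vidok rhqyl cemly inab dnxy otm fgr yudq sjp rxa
Hunk 7: at line 9 remove [fgr,yudq] add [orx] -> 12 lines: nzky irrcc hehg vidok rhqyl cemly inab dnxy otm orx sjp rxa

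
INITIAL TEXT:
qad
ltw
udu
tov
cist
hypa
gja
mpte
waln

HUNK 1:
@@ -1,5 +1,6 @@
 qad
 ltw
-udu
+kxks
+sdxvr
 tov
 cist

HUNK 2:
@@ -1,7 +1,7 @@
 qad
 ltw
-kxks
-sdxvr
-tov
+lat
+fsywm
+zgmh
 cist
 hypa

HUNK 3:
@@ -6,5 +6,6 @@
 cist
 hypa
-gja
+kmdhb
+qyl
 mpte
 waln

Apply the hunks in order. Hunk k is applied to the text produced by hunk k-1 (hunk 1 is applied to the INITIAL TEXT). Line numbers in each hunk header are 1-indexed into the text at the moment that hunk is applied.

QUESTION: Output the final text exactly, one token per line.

Hunk 1: at line 1 remove [udu] add [kxks,sdxvr] -> 10 lines: qad ltw kxks sdxvr tov cist hypa gja mpte waln
Hunk 2: at line 1 remove [kxks,sdxvr,tov] add [lat,fsywm,zgmh] -> 10 lines: qad ltw lat fsywm zgmh cist hypa gja mpte waln
Hunk 3: at line 6 remove [gja] add [kmdhb,qyl] -> 11 lines: qad ltw lat fsywm zgmh cist hypa kmdhb qyl mpte waln

Answer: qad
ltw
lat
fsywm
zgmh
cist
hypa
kmdhb
qyl
mpte
waln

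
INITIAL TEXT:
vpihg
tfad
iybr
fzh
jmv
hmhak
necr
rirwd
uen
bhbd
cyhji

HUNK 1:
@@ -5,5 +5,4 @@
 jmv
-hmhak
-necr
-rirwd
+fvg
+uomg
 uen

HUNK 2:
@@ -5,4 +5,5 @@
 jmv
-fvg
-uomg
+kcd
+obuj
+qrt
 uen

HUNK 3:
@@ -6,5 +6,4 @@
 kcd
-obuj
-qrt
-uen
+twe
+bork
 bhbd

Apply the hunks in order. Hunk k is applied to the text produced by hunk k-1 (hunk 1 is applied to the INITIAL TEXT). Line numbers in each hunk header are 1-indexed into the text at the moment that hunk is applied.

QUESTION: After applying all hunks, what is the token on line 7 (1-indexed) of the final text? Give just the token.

Hunk 1: at line 5 remove [hmhak,necr,rirwd] add [fvg,uomg] -> 10 lines: vpihg tfad iybr fzh jmv fvg uomg uen bhbd cyhji
Hunk 2: at line 5 remove [fvg,uomg] add [kcd,obuj,qrt] -> 11 lines: vpihg tfad iybr fzh jmv kcd obuj qrt uen bhbd cyhji
Hunk 3: at line 6 remove [obuj,qrt,uen] add [twe,bork] -> 10 lines: vpihg tfad iybr fzh jmv kcd twe bork bhbd cyhji
Final line 7: twe

Answer: twe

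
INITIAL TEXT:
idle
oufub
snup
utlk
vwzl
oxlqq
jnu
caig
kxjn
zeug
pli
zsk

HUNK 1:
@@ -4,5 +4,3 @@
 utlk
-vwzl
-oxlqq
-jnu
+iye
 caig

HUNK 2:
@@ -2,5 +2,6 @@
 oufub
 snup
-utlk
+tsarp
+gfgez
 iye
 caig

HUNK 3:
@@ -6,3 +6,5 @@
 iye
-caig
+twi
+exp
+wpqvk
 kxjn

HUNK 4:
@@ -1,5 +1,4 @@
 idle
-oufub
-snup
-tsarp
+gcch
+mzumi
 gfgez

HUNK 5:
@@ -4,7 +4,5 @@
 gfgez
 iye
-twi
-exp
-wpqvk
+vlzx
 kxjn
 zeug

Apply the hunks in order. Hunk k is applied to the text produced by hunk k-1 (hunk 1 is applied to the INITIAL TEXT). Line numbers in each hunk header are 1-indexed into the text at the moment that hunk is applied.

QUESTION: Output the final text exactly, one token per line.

Answer: idle
gcch
mzumi
gfgez
iye
vlzx
kxjn
zeug
pli
zsk

Derivation:
Hunk 1: at line 4 remove [vwzl,oxlqq,jnu] add [iye] -> 10 lines: idle oufub snup utlk iye caig kxjn zeug pli zsk
Hunk 2: at line 2 remove [utlk] add [tsarp,gfgez] -> 11 lines: idle oufub snup tsarp gfgez iye caig kxjn zeug pli zsk
Hunk 3: at line 6 remove [caig] add [twi,exp,wpqvk] -> 13 lines: idle oufub snup tsarp gfgez iye twi exp wpqvk kxjn zeug pli zsk
Hunk 4: at line 1 remove [oufub,snup,tsarp] add [gcch,mzumi] -> 12 lines: idle gcch mzumi gfgez iye twi exp wpqvk kxjn zeug pli zsk
Hunk 5: at line 4 remove [twi,exp,wpqvk] add [vlzx] -> 10 lines: idle gcch mzumi gfgez iye vlzx kxjn zeug pli zsk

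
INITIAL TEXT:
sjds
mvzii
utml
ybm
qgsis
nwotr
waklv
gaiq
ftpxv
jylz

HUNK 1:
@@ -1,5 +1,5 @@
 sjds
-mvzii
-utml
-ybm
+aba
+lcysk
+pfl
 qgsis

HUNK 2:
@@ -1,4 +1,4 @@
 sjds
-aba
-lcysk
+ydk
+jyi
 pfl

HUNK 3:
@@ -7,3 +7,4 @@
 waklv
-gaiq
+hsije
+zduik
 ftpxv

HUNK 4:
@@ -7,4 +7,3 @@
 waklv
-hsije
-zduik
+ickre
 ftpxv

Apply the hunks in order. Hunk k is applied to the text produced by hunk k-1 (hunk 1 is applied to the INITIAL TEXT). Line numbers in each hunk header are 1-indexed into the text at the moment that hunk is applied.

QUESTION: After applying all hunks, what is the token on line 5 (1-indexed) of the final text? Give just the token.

Answer: qgsis

Derivation:
Hunk 1: at line 1 remove [mvzii,utml,ybm] add [aba,lcysk,pfl] -> 10 lines: sjds aba lcysk pfl qgsis nwotr waklv gaiq ftpxv jylz
Hunk 2: at line 1 remove [aba,lcysk] add [ydk,jyi] -> 10 lines: sjds ydk jyi pfl qgsis nwotr waklv gaiq ftpxv jylz
Hunk 3: at line 7 remove [gaiq] add [hsije,zduik] -> 11 lines: sjds ydk jyi pfl qgsis nwotr waklv hsije zduik ftpxv jylz
Hunk 4: at line 7 remove [hsije,zduik] add [ickre] -> 10 lines: sjds ydk jyi pfl qgsis nwotr waklv ickre ftpxv jylz
Final line 5: qgsis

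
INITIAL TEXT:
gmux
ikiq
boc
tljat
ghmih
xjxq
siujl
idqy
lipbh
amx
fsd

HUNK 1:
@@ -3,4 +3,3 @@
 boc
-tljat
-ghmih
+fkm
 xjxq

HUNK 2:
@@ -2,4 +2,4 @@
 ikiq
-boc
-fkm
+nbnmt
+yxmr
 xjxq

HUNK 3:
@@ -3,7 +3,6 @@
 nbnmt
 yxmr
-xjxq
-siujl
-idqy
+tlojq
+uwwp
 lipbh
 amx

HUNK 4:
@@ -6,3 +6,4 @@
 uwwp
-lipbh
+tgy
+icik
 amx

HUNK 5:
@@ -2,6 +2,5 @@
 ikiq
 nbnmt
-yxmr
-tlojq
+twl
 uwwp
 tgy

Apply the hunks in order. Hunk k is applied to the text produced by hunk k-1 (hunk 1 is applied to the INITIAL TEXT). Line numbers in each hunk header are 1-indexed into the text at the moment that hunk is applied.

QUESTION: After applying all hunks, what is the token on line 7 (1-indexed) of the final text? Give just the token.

Hunk 1: at line 3 remove [tljat,ghmih] add [fkm] -> 10 lines: gmux ikiq boc fkm xjxq siujl idqy lipbh amx fsd
Hunk 2: at line 2 remove [boc,fkm] add [nbnmt,yxmr] -> 10 lines: gmux ikiq nbnmt yxmr xjxq siujl idqy lipbh amx fsd
Hunk 3: at line 3 remove [xjxq,siujl,idqy] add [tlojq,uwwp] -> 9 lines: gmux ikiq nbnmt yxmr tlojq uwwp lipbh amx fsd
Hunk 4: at line 6 remove [lipbh] add [tgy,icik] -> 10 lines: gmux ikiq nbnmt yxmr tlojq uwwp tgy icik amx fsd
Hunk 5: at line 2 remove [yxmr,tlojq] add [twl] -> 9 lines: gmux ikiq nbnmt twl uwwp tgy icik amx fsd
Final line 7: icik

Answer: icik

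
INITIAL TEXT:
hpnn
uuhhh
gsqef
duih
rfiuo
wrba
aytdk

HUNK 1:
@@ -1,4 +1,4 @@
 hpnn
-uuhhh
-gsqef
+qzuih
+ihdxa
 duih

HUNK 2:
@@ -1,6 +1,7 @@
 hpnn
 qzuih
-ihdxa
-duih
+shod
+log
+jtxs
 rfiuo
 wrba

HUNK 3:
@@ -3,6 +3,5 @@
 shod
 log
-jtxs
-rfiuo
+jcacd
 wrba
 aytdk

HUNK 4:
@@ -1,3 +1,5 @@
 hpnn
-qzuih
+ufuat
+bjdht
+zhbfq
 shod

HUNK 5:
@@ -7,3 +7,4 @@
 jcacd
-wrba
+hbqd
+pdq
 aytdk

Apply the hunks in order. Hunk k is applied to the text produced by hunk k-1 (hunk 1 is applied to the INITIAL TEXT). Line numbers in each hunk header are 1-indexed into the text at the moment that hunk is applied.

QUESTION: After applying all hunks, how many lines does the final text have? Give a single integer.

Answer: 10

Derivation:
Hunk 1: at line 1 remove [uuhhh,gsqef] add [qzuih,ihdxa] -> 7 lines: hpnn qzuih ihdxa duih rfiuo wrba aytdk
Hunk 2: at line 1 remove [ihdxa,duih] add [shod,log,jtxs] -> 8 lines: hpnn qzuih shod log jtxs rfiuo wrba aytdk
Hunk 3: at line 3 remove [jtxs,rfiuo] add [jcacd] -> 7 lines: hpnn qzuih shod log jcacd wrba aytdk
Hunk 4: at line 1 remove [qzuih] add [ufuat,bjdht,zhbfq] -> 9 lines: hpnn ufuat bjdht zhbfq shod log jcacd wrba aytdk
Hunk 5: at line 7 remove [wrba] add [hbqd,pdq] -> 10 lines: hpnn ufuat bjdht zhbfq shod log jcacd hbqd pdq aytdk
Final line count: 10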